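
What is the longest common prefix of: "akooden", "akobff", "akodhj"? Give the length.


Words: akooden, akobff, akodhj
  Position 0: all 'a' => match
  Position 1: all 'k' => match
  Position 2: all 'o' => match
  Position 3: ('o', 'b', 'd') => mismatch, stop
LCP = "ako" (length 3)

3


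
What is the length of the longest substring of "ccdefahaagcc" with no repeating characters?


Input: "ccdefahaagcc"
Sliding window (track last position of each char):
  Position 0 ('c'): window [0,0] length 1 -- new best
  Position 1 ('c'): repeat (last at 0), move window start to 1
  Position 1 ('c'): window [1,1] length 1
  Position 2 ('d'): window [1,2] length 2 -- new best
  Position 3 ('e'): window [1,3] length 3 -- new best
  Position 4 ('f'): window [1,4] length 4 -- new best
  Position 5 ('a'): window [1,5] length 5 -- new best
  Position 6 ('h'): window [1,6] length 6 -- new best
  Position 7 ('a'): repeat (last at 5), move window start to 6
  Position 7 ('a'): window [6,7] length 2
  Position 8 ('a'): repeat (last at 7), move window start to 8
  Position 8 ('a'): window [8,8] length 1
  Position 9 ('g'): window [8,9] length 2
  Position 10 ('c'): window [8,10] length 3
  Position 11 ('c'): repeat (last at 10), move window start to 11
  Position 11 ('c'): window [11,11] length 1
Longest substring with no repeats: "cdefah" with length 6

6


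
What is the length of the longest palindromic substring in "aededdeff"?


Input: "aededdeff"
Checking substrings for palindromes:
  [3:7] "edde" (len 4) => palindrome
  [1:4] "ede" (len 3) => palindrome
  [2:5] "ded" (len 3) => palindrome
  [4:6] "dd" (len 2) => palindrome
  [7:9] "ff" (len 2) => palindrome
Longest palindromic substring: "edde" with length 4

4


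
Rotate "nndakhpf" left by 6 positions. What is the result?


Input: "nndakhpf", rotate left by 6
First 6 characters: "nndakh"
Remaining characters: "pf"
Concatenate remaining + first: "pf" + "nndakh" = "pfnndakh"

pfnndakh


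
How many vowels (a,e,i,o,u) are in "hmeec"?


Input: hmeec
Checking each character:
  'h' at position 0: consonant
  'm' at position 1: consonant
  'e' at position 2: vowel (running total: 1)
  'e' at position 3: vowel (running total: 2)
  'c' at position 4: consonant
Total vowels: 2

2


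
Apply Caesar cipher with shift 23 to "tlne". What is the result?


Caesar cipher: shift "tlne" by 23
  't' (pos 19) + 23 = pos 16 = 'q'
  'l' (pos 11) + 23 = pos 8 = 'i'
  'n' (pos 13) + 23 = pos 10 = 'k'
  'e' (pos 4) + 23 = pos 1 = 'b'
Result: qikb

qikb


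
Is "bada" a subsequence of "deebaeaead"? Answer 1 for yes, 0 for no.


Check if "bada" is a subsequence of "deebaeaead"
Greedy scan:
  Position 0 ('d'): no match needed
  Position 1 ('e'): no match needed
  Position 2 ('e'): no match needed
  Position 3 ('b'): matches sub[0] = 'b'
  Position 4 ('a'): matches sub[1] = 'a'
  Position 5 ('e'): no match needed
  Position 6 ('a'): no match needed
  Position 7 ('e'): no match needed
  Position 8 ('a'): no match needed
  Position 9 ('d'): matches sub[2] = 'd'
Only matched 3/4 characters => not a subsequence

0


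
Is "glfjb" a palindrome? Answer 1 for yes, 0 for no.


Input: glfjb
Reversed: bjflg
  Compare pos 0 ('g') with pos 4 ('b'): MISMATCH
  Compare pos 1 ('l') with pos 3 ('j'): MISMATCH
Result: not a palindrome

0


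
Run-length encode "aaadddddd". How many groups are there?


Input: aaadddddd
Scanning for consecutive runs:
  Group 1: 'a' x 3 (positions 0-2)
  Group 2: 'd' x 6 (positions 3-8)
Total groups: 2

2


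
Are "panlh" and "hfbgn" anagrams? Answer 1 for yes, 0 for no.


Strings: "panlh", "hfbgn"
Sorted first:  ahlnp
Sorted second: bfghn
Differ at position 0: 'a' vs 'b' => not anagrams

0


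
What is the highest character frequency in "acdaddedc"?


Input: acdaddedc
Character counts:
  'a': 2
  'c': 2
  'd': 4
  'e': 1
Maximum frequency: 4

4


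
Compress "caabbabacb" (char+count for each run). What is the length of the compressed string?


Input: caabbabacb
Runs:
  'c' x 1 => "c1"
  'a' x 2 => "a2"
  'b' x 2 => "b2"
  'a' x 1 => "a1"
  'b' x 1 => "b1"
  'a' x 1 => "a1"
  'c' x 1 => "c1"
  'b' x 1 => "b1"
Compressed: "c1a2b2a1b1a1c1b1"
Compressed length: 16

16


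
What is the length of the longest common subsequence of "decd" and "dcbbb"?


LCS of "decd" and "dcbbb"
DP table:
           d    c    b    b    b
      0    0    0    0    0    0
  d   0    1    1    1    1    1
  e   0    1    1    1    1    1
  c   0    1    2    2    2    2
  d   0    1    2    2    2    2
LCS length = dp[4][5] = 2

2


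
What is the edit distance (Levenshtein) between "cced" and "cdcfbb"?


Computing edit distance: "cced" -> "cdcfbb"
DP table:
           c    d    c    f    b    b
      0    1    2    3    4    5    6
  c   1    0    1    2    3    4    5
  c   2    1    1    1    2    3    4
  e   3    2    2    2    2    3    4
  d   4    3    2    3    3    3    4
Edit distance = dp[4][6] = 4

4


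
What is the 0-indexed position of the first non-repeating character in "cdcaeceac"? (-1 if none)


Input: cdcaeceac
Character frequencies:
  'a': 2
  'c': 4
  'd': 1
  'e': 2
Scanning left to right for freq == 1:
  Position 0 ('c'): freq=4, skip
  Position 1 ('d'): unique! => answer = 1

1


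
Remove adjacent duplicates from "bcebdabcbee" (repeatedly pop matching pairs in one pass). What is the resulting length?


Input: bcebdabcbee
Stack-based adjacent duplicate removal:
  Read 'b': push. Stack: b
  Read 'c': push. Stack: bc
  Read 'e': push. Stack: bce
  Read 'b': push. Stack: bceb
  Read 'd': push. Stack: bcebd
  Read 'a': push. Stack: bcebda
  Read 'b': push. Stack: bcebdab
  Read 'c': push. Stack: bcebdabc
  Read 'b': push. Stack: bcebdabcb
  Read 'e': push. Stack: bcebdabcbe
  Read 'e': matches stack top 'e' => pop. Stack: bcebdabcb
Final stack: "bcebdabcb" (length 9)

9


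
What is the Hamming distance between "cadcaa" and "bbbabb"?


Comparing "cadcaa" and "bbbabb" position by position:
  Position 0: 'c' vs 'b' => differ
  Position 1: 'a' vs 'b' => differ
  Position 2: 'd' vs 'b' => differ
  Position 3: 'c' vs 'a' => differ
  Position 4: 'a' vs 'b' => differ
  Position 5: 'a' vs 'b' => differ
Total differences (Hamming distance): 6

6


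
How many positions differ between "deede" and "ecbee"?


Comparing "deede" and "ecbee" position by position:
  Position 0: 'd' vs 'e' => DIFFER
  Position 1: 'e' vs 'c' => DIFFER
  Position 2: 'e' vs 'b' => DIFFER
  Position 3: 'd' vs 'e' => DIFFER
  Position 4: 'e' vs 'e' => same
Positions that differ: 4

4


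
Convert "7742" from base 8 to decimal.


Input: "7742" in base 8
Positional expansion:
  Digit '7' (value 7) x 8^3 = 3584
  Digit '7' (value 7) x 8^2 = 448
  Digit '4' (value 4) x 8^1 = 32
  Digit '2' (value 2) x 8^0 = 2
Sum = 4066

4066


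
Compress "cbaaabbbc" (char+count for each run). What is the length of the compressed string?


Input: cbaaabbbc
Runs:
  'c' x 1 => "c1"
  'b' x 1 => "b1"
  'a' x 3 => "a3"
  'b' x 3 => "b3"
  'c' x 1 => "c1"
Compressed: "c1b1a3b3c1"
Compressed length: 10

10


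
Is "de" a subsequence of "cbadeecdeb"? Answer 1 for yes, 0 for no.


Check if "de" is a subsequence of "cbadeecdeb"
Greedy scan:
  Position 0 ('c'): no match needed
  Position 1 ('b'): no match needed
  Position 2 ('a'): no match needed
  Position 3 ('d'): matches sub[0] = 'd'
  Position 4 ('e'): matches sub[1] = 'e'
  Position 5 ('e'): no match needed
  Position 6 ('c'): no match needed
  Position 7 ('d'): no match needed
  Position 8 ('e'): no match needed
  Position 9 ('b'): no match needed
All 2 characters matched => is a subsequence

1


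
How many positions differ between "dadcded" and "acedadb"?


Comparing "dadcded" and "acedadb" position by position:
  Position 0: 'd' vs 'a' => DIFFER
  Position 1: 'a' vs 'c' => DIFFER
  Position 2: 'd' vs 'e' => DIFFER
  Position 3: 'c' vs 'd' => DIFFER
  Position 4: 'd' vs 'a' => DIFFER
  Position 5: 'e' vs 'd' => DIFFER
  Position 6: 'd' vs 'b' => DIFFER
Positions that differ: 7

7


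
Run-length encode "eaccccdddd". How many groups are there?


Input: eaccccdddd
Scanning for consecutive runs:
  Group 1: 'e' x 1 (positions 0-0)
  Group 2: 'a' x 1 (positions 1-1)
  Group 3: 'c' x 4 (positions 2-5)
  Group 4: 'd' x 4 (positions 6-9)
Total groups: 4

4


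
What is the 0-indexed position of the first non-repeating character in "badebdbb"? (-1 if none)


Input: badebdbb
Character frequencies:
  'a': 1
  'b': 4
  'd': 2
  'e': 1
Scanning left to right for freq == 1:
  Position 0 ('b'): freq=4, skip
  Position 1 ('a'): unique! => answer = 1

1


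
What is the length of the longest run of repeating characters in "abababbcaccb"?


Input: "abababbcaccb"
Scanning for longest run:
  Position 1 ('b'): new char, reset run to 1
  Position 2 ('a'): new char, reset run to 1
  Position 3 ('b'): new char, reset run to 1
  Position 4 ('a'): new char, reset run to 1
  Position 5 ('b'): new char, reset run to 1
  Position 6 ('b'): continues run of 'b', length=2
  Position 7 ('c'): new char, reset run to 1
  Position 8 ('a'): new char, reset run to 1
  Position 9 ('c'): new char, reset run to 1
  Position 10 ('c'): continues run of 'c', length=2
  Position 11 ('b'): new char, reset run to 1
Longest run: 'b' with length 2

2


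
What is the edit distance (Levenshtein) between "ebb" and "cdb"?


Computing edit distance: "ebb" -> "cdb"
DP table:
           c    d    b
      0    1    2    3
  e   1    1    2    3
  b   2    2    2    2
  b   3    3    3    2
Edit distance = dp[3][3] = 2

2


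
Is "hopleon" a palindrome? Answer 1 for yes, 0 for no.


Input: hopleon
Reversed: noelpoh
  Compare pos 0 ('h') with pos 6 ('n'): MISMATCH
  Compare pos 1 ('o') with pos 5 ('o'): match
  Compare pos 2 ('p') with pos 4 ('e'): MISMATCH
Result: not a palindrome

0


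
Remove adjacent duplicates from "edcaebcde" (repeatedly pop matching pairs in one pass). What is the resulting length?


Input: edcaebcde
Stack-based adjacent duplicate removal:
  Read 'e': push. Stack: e
  Read 'd': push. Stack: ed
  Read 'c': push. Stack: edc
  Read 'a': push. Stack: edca
  Read 'e': push. Stack: edcae
  Read 'b': push. Stack: edcaeb
  Read 'c': push. Stack: edcaebc
  Read 'd': push. Stack: edcaebcd
  Read 'e': push. Stack: edcaebcde
Final stack: "edcaebcde" (length 9)

9


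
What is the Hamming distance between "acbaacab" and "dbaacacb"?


Comparing "acbaacab" and "dbaacacb" position by position:
  Position 0: 'a' vs 'd' => differ
  Position 1: 'c' vs 'b' => differ
  Position 2: 'b' vs 'a' => differ
  Position 3: 'a' vs 'a' => same
  Position 4: 'a' vs 'c' => differ
  Position 5: 'c' vs 'a' => differ
  Position 6: 'a' vs 'c' => differ
  Position 7: 'b' vs 'b' => same
Total differences (Hamming distance): 6

6


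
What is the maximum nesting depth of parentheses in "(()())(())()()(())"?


Input: "(()())(())()()(())"
Tracking depth:
  Position 0 '(': depth becomes 1
  Position 1 '(': depth becomes 2
  Position 2 ')': depth becomes 1
  Position 3 '(': depth becomes 2
  Position 4 ')': depth becomes 1
  Position 5 ')': depth becomes 0
  Position 6 '(': depth becomes 1
  Position 7 '(': depth becomes 2
  Position 8 ')': depth becomes 1
  Position 9 ')': depth becomes 0
  Position 10 '(': depth becomes 1
  Position 11 ')': depth becomes 0
  Position 12 '(': depth becomes 1
  Position 13 ')': depth becomes 0
  Position 14 '(': depth becomes 1
  Position 15 '(': depth becomes 2
  Position 16 ')': depth becomes 1
  Position 17 ')': depth becomes 0
Maximum depth reached: 2

2


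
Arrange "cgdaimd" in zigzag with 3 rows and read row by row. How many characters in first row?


Zigzag "cgdaimd" into 3 rows:
Placing characters:
  'c' => row 0
  'g' => row 1
  'd' => row 2
  'a' => row 1
  'i' => row 0
  'm' => row 1
  'd' => row 2
Rows:
  Row 0: "ci"
  Row 1: "gam"
  Row 2: "dd"
First row length: 2

2


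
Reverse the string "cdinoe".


Input: cdinoe
Reading characters right to left:
  Position 5: 'e'
  Position 4: 'o'
  Position 3: 'n'
  Position 2: 'i'
  Position 1: 'd'
  Position 0: 'c'
Reversed: eonidc

eonidc


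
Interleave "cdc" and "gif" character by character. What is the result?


Interleaving "cdc" and "gif":
  Position 0: 'c' from first, 'g' from second => "cg"
  Position 1: 'd' from first, 'i' from second => "di"
  Position 2: 'c' from first, 'f' from second => "cf"
Result: cgdicf

cgdicf


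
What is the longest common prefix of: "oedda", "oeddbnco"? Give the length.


Words: oedda, oeddbnco
  Position 0: all 'o' => match
  Position 1: all 'e' => match
  Position 2: all 'd' => match
  Position 3: all 'd' => match
  Position 4: ('a', 'b') => mismatch, stop
LCP = "oedd" (length 4)

4


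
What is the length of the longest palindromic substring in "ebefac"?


Input: "ebefac"
Checking substrings for palindromes:
  [0:3] "ebe" (len 3) => palindrome
Longest palindromic substring: "ebe" with length 3

3


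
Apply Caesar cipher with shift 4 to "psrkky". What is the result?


Caesar cipher: shift "psrkky" by 4
  'p' (pos 15) + 4 = pos 19 = 't'
  's' (pos 18) + 4 = pos 22 = 'w'
  'r' (pos 17) + 4 = pos 21 = 'v'
  'k' (pos 10) + 4 = pos 14 = 'o'
  'k' (pos 10) + 4 = pos 14 = 'o'
  'y' (pos 24) + 4 = pos 2 = 'c'
Result: twvooc

twvooc


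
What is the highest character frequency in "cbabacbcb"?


Input: cbabacbcb
Character counts:
  'a': 2
  'b': 4
  'c': 3
Maximum frequency: 4

4


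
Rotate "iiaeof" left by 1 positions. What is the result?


Input: "iiaeof", rotate left by 1
First 1 characters: "i"
Remaining characters: "iaeof"
Concatenate remaining + first: "iaeof" + "i" = "iaeofi"

iaeofi


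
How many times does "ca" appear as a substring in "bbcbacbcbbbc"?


Searching for "ca" in "bbcbacbcbbbc"
Scanning each position:
  Position 0: "bb" => no
  Position 1: "bc" => no
  Position 2: "cb" => no
  Position 3: "ba" => no
  Position 4: "ac" => no
  Position 5: "cb" => no
  Position 6: "bc" => no
  Position 7: "cb" => no
  Position 8: "bb" => no
  Position 9: "bb" => no
  Position 10: "bc" => no
Total occurrences: 0

0


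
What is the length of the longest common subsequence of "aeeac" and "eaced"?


LCS of "aeeac" and "eaced"
DP table:
           e    a    c    e    d
      0    0    0    0    0    0
  a   0    0    1    1    1    1
  e   0    1    1    1    2    2
  e   0    1    1    1    2    2
  a   0    1    2    2    2    2
  c   0    1    2    3    3    3
LCS length = dp[5][5] = 3

3


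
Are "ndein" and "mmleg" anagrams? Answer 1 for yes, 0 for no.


Strings: "ndein", "mmleg"
Sorted first:  deinn
Sorted second: eglmm
Differ at position 0: 'd' vs 'e' => not anagrams

0


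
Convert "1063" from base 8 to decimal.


Input: "1063" in base 8
Positional expansion:
  Digit '1' (value 1) x 8^3 = 512
  Digit '0' (value 0) x 8^2 = 0
  Digit '6' (value 6) x 8^1 = 48
  Digit '3' (value 3) x 8^0 = 3
Sum = 563

563


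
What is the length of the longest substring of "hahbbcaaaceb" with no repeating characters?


Input: "hahbbcaaaceb"
Sliding window (track last position of each char):
  Position 0 ('h'): window [0,0] length 1 -- new best
  Position 1 ('a'): window [0,1] length 2 -- new best
  Position 2 ('h'): repeat (last at 0), move window start to 1
  Position 2 ('h'): window [1,2] length 2
  Position 3 ('b'): window [1,3] length 3 -- new best
  Position 4 ('b'): repeat (last at 3), move window start to 4
  Position 4 ('b'): window [4,4] length 1
  Position 5 ('c'): window [4,5] length 2
  Position 6 ('a'): window [4,6] length 3
  Position 7 ('a'): repeat (last at 6), move window start to 7
  Position 7 ('a'): window [7,7] length 1
  Position 8 ('a'): repeat (last at 7), move window start to 8
  Position 8 ('a'): window [8,8] length 1
  Position 9 ('c'): window [8,9] length 2
  Position 10 ('e'): window [8,10] length 3
  Position 11 ('b'): window [8,11] length 4 -- new best
Longest substring with no repeats: "aceb" with length 4

4


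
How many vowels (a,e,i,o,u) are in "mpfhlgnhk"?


Input: mpfhlgnhk
Checking each character:
  'm' at position 0: consonant
  'p' at position 1: consonant
  'f' at position 2: consonant
  'h' at position 3: consonant
  'l' at position 4: consonant
  'g' at position 5: consonant
  'n' at position 6: consonant
  'h' at position 7: consonant
  'k' at position 8: consonant
Total vowels: 0

0


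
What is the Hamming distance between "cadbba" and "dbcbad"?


Comparing "cadbba" and "dbcbad" position by position:
  Position 0: 'c' vs 'd' => differ
  Position 1: 'a' vs 'b' => differ
  Position 2: 'd' vs 'c' => differ
  Position 3: 'b' vs 'b' => same
  Position 4: 'b' vs 'a' => differ
  Position 5: 'a' vs 'd' => differ
Total differences (Hamming distance): 5

5


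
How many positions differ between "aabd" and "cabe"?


Comparing "aabd" and "cabe" position by position:
  Position 0: 'a' vs 'c' => DIFFER
  Position 1: 'a' vs 'a' => same
  Position 2: 'b' vs 'b' => same
  Position 3: 'd' vs 'e' => DIFFER
Positions that differ: 2

2


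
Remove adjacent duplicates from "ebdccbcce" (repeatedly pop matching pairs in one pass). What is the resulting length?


Input: ebdccbcce
Stack-based adjacent duplicate removal:
  Read 'e': push. Stack: e
  Read 'b': push. Stack: eb
  Read 'd': push. Stack: ebd
  Read 'c': push. Stack: ebdc
  Read 'c': matches stack top 'c' => pop. Stack: ebd
  Read 'b': push. Stack: ebdb
  Read 'c': push. Stack: ebdbc
  Read 'c': matches stack top 'c' => pop. Stack: ebdb
  Read 'e': push. Stack: ebdbe
Final stack: "ebdbe" (length 5)

5


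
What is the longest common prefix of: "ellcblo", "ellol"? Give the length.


Words: ellcblo, ellol
  Position 0: all 'e' => match
  Position 1: all 'l' => match
  Position 2: all 'l' => match
  Position 3: ('c', 'o') => mismatch, stop
LCP = "ell" (length 3)

3


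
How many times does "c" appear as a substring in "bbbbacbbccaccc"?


Searching for "c" in "bbbbacbbccaccc"
Scanning each position:
  Position 0: "b" => no
  Position 1: "b" => no
  Position 2: "b" => no
  Position 3: "b" => no
  Position 4: "a" => no
  Position 5: "c" => MATCH
  Position 6: "b" => no
  Position 7: "b" => no
  Position 8: "c" => MATCH
  Position 9: "c" => MATCH
  Position 10: "a" => no
  Position 11: "c" => MATCH
  Position 12: "c" => MATCH
  Position 13: "c" => MATCH
Total occurrences: 6

6


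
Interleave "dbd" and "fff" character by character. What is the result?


Interleaving "dbd" and "fff":
  Position 0: 'd' from first, 'f' from second => "df"
  Position 1: 'b' from first, 'f' from second => "bf"
  Position 2: 'd' from first, 'f' from second => "df"
Result: dfbfdf

dfbfdf


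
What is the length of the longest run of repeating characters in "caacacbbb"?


Input: "caacacbbb"
Scanning for longest run:
  Position 1 ('a'): new char, reset run to 1
  Position 2 ('a'): continues run of 'a', length=2
  Position 3 ('c'): new char, reset run to 1
  Position 4 ('a'): new char, reset run to 1
  Position 5 ('c'): new char, reset run to 1
  Position 6 ('b'): new char, reset run to 1
  Position 7 ('b'): continues run of 'b', length=2
  Position 8 ('b'): continues run of 'b', length=3
Longest run: 'b' with length 3

3


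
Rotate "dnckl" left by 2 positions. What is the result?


Input: "dnckl", rotate left by 2
First 2 characters: "dn"
Remaining characters: "ckl"
Concatenate remaining + first: "ckl" + "dn" = "ckldn"

ckldn


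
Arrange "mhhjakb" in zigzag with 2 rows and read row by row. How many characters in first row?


Zigzag "mhhjakb" into 2 rows:
Placing characters:
  'm' => row 0
  'h' => row 1
  'h' => row 0
  'j' => row 1
  'a' => row 0
  'k' => row 1
  'b' => row 0
Rows:
  Row 0: "mhab"
  Row 1: "hjk"
First row length: 4

4


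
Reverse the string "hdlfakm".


Input: hdlfakm
Reading characters right to left:
  Position 6: 'm'
  Position 5: 'k'
  Position 4: 'a'
  Position 3: 'f'
  Position 2: 'l'
  Position 1: 'd'
  Position 0: 'h'
Reversed: mkafldh

mkafldh


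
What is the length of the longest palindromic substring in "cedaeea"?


Input: "cedaeea"
Checking substrings for palindromes:
  [3:7] "aeea" (len 4) => palindrome
  [4:6] "ee" (len 2) => palindrome
Longest palindromic substring: "aeea" with length 4

4


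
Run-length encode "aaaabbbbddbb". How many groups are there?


Input: aaaabbbbddbb
Scanning for consecutive runs:
  Group 1: 'a' x 4 (positions 0-3)
  Group 2: 'b' x 4 (positions 4-7)
  Group 3: 'd' x 2 (positions 8-9)
  Group 4: 'b' x 2 (positions 10-11)
Total groups: 4

4


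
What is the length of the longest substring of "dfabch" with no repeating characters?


Input: "dfabch"
Sliding window (track last position of each char):
  Position 0 ('d'): window [0,0] length 1 -- new best
  Position 1 ('f'): window [0,1] length 2 -- new best
  Position 2 ('a'): window [0,2] length 3 -- new best
  Position 3 ('b'): window [0,3] length 4 -- new best
  Position 4 ('c'): window [0,4] length 5 -- new best
  Position 5 ('h'): window [0,5] length 6 -- new best
Longest substring with no repeats: "dfabch" with length 6

6


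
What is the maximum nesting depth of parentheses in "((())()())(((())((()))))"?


Input: "((())()())(((())((()))))"
Tracking depth:
  Position 0 '(': depth becomes 1
  Position 1 '(': depth becomes 2
  Position 2 '(': depth becomes 3
  Position 3 ')': depth becomes 2
  Position 4 ')': depth becomes 1
  Position 5 '(': depth becomes 2
  Position 6 ')': depth becomes 1
  Position 7 '(': depth becomes 2
  Position 8 ')': depth becomes 1
  Position 9 ')': depth becomes 0
  Position 10 '(': depth becomes 1
  Position 11 '(': depth becomes 2
  Position 12 '(': depth becomes 3
  Position 13 '(': depth becomes 4
  Position 14 ')': depth becomes 3
  Position 15 ')': depth becomes 2
  Position 16 '(': depth becomes 3
  Position 17 '(': depth becomes 4
  Position 18 '(': depth becomes 5
  Position 19 ')': depth becomes 4
  Position 20 ')': depth becomes 3
  Position 21 ')': depth becomes 2
  Position 22 ')': depth becomes 1
  Position 23 ')': depth becomes 0
Maximum depth reached: 5

5


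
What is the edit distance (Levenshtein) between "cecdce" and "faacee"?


Computing edit distance: "cecdce" -> "faacee"
DP table:
           f    a    a    c    e    e
      0    1    2    3    4    5    6
  c   1    1    2    3    3    4    5
  e   2    2    2    3    4    3    4
  c   3    3    3    3    3    4    4
  d   4    4    4    4    4    4    5
  c   5    5    5    5    4    5    5
  e   6    6    6    6    5    4    5
Edit distance = dp[6][6] = 5

5


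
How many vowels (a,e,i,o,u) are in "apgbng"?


Input: apgbng
Checking each character:
  'a' at position 0: vowel (running total: 1)
  'p' at position 1: consonant
  'g' at position 2: consonant
  'b' at position 3: consonant
  'n' at position 4: consonant
  'g' at position 5: consonant
Total vowels: 1

1


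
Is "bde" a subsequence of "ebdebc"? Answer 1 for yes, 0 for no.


Check if "bde" is a subsequence of "ebdebc"
Greedy scan:
  Position 0 ('e'): no match needed
  Position 1 ('b'): matches sub[0] = 'b'
  Position 2 ('d'): matches sub[1] = 'd'
  Position 3 ('e'): matches sub[2] = 'e'
  Position 4 ('b'): no match needed
  Position 5 ('c'): no match needed
All 3 characters matched => is a subsequence

1


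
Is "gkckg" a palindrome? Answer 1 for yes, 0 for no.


Input: gkckg
Reversed: gkckg
  Compare pos 0 ('g') with pos 4 ('g'): match
  Compare pos 1 ('k') with pos 3 ('k'): match
Result: palindrome

1


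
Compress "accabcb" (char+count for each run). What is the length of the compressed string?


Input: accabcb
Runs:
  'a' x 1 => "a1"
  'c' x 2 => "c2"
  'a' x 1 => "a1"
  'b' x 1 => "b1"
  'c' x 1 => "c1"
  'b' x 1 => "b1"
Compressed: "a1c2a1b1c1b1"
Compressed length: 12

12


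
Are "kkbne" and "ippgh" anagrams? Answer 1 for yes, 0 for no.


Strings: "kkbne", "ippgh"
Sorted first:  bekkn
Sorted second: ghipp
Differ at position 0: 'b' vs 'g' => not anagrams

0


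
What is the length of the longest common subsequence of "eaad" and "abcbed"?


LCS of "eaad" and "abcbed"
DP table:
           a    b    c    b    e    d
      0    0    0    0    0    0    0
  e   0    0    0    0    0    1    1
  a   0    1    1    1    1    1    1
  a   0    1    1    1    1    1    1
  d   0    1    1    1    1    1    2
LCS length = dp[4][6] = 2

2


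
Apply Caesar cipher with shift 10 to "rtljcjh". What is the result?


Caesar cipher: shift "rtljcjh" by 10
  'r' (pos 17) + 10 = pos 1 = 'b'
  't' (pos 19) + 10 = pos 3 = 'd'
  'l' (pos 11) + 10 = pos 21 = 'v'
  'j' (pos 9) + 10 = pos 19 = 't'
  'c' (pos 2) + 10 = pos 12 = 'm'
  'j' (pos 9) + 10 = pos 19 = 't'
  'h' (pos 7) + 10 = pos 17 = 'r'
Result: bdvtmtr

bdvtmtr


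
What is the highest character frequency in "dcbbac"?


Input: dcbbac
Character counts:
  'a': 1
  'b': 2
  'c': 2
  'd': 1
Maximum frequency: 2

2


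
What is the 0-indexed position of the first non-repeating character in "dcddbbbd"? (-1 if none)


Input: dcddbbbd
Character frequencies:
  'b': 3
  'c': 1
  'd': 4
Scanning left to right for freq == 1:
  Position 0 ('d'): freq=4, skip
  Position 1 ('c'): unique! => answer = 1

1


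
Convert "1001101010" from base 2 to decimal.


Input: "1001101010" in base 2
Positional expansion:
  Digit '1' (value 1) x 2^9 = 512
  Digit '0' (value 0) x 2^8 = 0
  Digit '0' (value 0) x 2^7 = 0
  Digit '1' (value 1) x 2^6 = 64
  Digit '1' (value 1) x 2^5 = 32
  Digit '0' (value 0) x 2^4 = 0
  Digit '1' (value 1) x 2^3 = 8
  Digit '0' (value 0) x 2^2 = 0
  Digit '1' (value 1) x 2^1 = 2
  Digit '0' (value 0) x 2^0 = 0
Sum = 618

618


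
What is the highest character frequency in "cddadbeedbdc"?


Input: cddadbeedbdc
Character counts:
  'a': 1
  'b': 2
  'c': 2
  'd': 5
  'e': 2
Maximum frequency: 5

5


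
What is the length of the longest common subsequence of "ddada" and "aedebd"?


LCS of "ddada" and "aedebd"
DP table:
           a    e    d    e    b    d
      0    0    0    0    0    0    0
  d   0    0    0    1    1    1    1
  d   0    0    0    1    1    1    2
  a   0    1    1    1    1    1    2
  d   0    1    1    2    2    2    2
  a   0    1    1    2    2    2    2
LCS length = dp[5][6] = 2

2


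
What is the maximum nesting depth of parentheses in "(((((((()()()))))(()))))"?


Input: "(((((((()()()))))(()))))"
Tracking depth:
  Position 0 '(': depth becomes 1
  Position 1 '(': depth becomes 2
  Position 2 '(': depth becomes 3
  Position 3 '(': depth becomes 4
  Position 4 '(': depth becomes 5
  Position 5 '(': depth becomes 6
  Position 6 '(': depth becomes 7
  Position 7 '(': depth becomes 8
  Position 8 ')': depth becomes 7
  Position 9 '(': depth becomes 8
  Position 10 ')': depth becomes 7
  Position 11 '(': depth becomes 8
  Position 12 ')': depth becomes 7
  Position 13 ')': depth becomes 6
  Position 14 ')': depth becomes 5
  Position 15 ')': depth becomes 4
  Position 16 ')': depth becomes 3
  Position 17 '(': depth becomes 4
  Position 18 '(': depth becomes 5
  Position 19 ')': depth becomes 4
  Position 20 ')': depth becomes 3
  Position 21 ')': depth becomes 2
  Position 22 ')': depth becomes 1
  Position 23 ')': depth becomes 0
Maximum depth reached: 8

8


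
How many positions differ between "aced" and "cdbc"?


Comparing "aced" and "cdbc" position by position:
  Position 0: 'a' vs 'c' => DIFFER
  Position 1: 'c' vs 'd' => DIFFER
  Position 2: 'e' vs 'b' => DIFFER
  Position 3: 'd' vs 'c' => DIFFER
Positions that differ: 4

4


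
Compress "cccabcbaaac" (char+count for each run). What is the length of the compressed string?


Input: cccabcbaaac
Runs:
  'c' x 3 => "c3"
  'a' x 1 => "a1"
  'b' x 1 => "b1"
  'c' x 1 => "c1"
  'b' x 1 => "b1"
  'a' x 3 => "a3"
  'c' x 1 => "c1"
Compressed: "c3a1b1c1b1a3c1"
Compressed length: 14

14


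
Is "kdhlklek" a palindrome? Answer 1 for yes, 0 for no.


Input: kdhlklek
Reversed: kelklhdk
  Compare pos 0 ('k') with pos 7 ('k'): match
  Compare pos 1 ('d') with pos 6 ('e'): MISMATCH
  Compare pos 2 ('h') with pos 5 ('l'): MISMATCH
  Compare pos 3 ('l') with pos 4 ('k'): MISMATCH
Result: not a palindrome

0


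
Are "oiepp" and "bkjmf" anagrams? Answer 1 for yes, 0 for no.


Strings: "oiepp", "bkjmf"
Sorted first:  eiopp
Sorted second: bfjkm
Differ at position 0: 'e' vs 'b' => not anagrams

0


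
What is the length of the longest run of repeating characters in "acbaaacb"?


Input: "acbaaacb"
Scanning for longest run:
  Position 1 ('c'): new char, reset run to 1
  Position 2 ('b'): new char, reset run to 1
  Position 3 ('a'): new char, reset run to 1
  Position 4 ('a'): continues run of 'a', length=2
  Position 5 ('a'): continues run of 'a', length=3
  Position 6 ('c'): new char, reset run to 1
  Position 7 ('b'): new char, reset run to 1
Longest run: 'a' with length 3

3


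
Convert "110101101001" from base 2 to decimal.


Input: "110101101001" in base 2
Positional expansion:
  Digit '1' (value 1) x 2^11 = 2048
  Digit '1' (value 1) x 2^10 = 1024
  Digit '0' (value 0) x 2^9 = 0
  Digit '1' (value 1) x 2^8 = 256
  Digit '0' (value 0) x 2^7 = 0
  Digit '1' (value 1) x 2^6 = 64
  Digit '1' (value 1) x 2^5 = 32
  Digit '0' (value 0) x 2^4 = 0
  Digit '1' (value 1) x 2^3 = 8
  Digit '0' (value 0) x 2^2 = 0
  Digit '0' (value 0) x 2^1 = 0
  Digit '1' (value 1) x 2^0 = 1
Sum = 3433

3433


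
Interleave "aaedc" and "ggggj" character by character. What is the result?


Interleaving "aaedc" and "ggggj":
  Position 0: 'a' from first, 'g' from second => "ag"
  Position 1: 'a' from first, 'g' from second => "ag"
  Position 2: 'e' from first, 'g' from second => "eg"
  Position 3: 'd' from first, 'g' from second => "dg"
  Position 4: 'c' from first, 'j' from second => "cj"
Result: agagegdgcj

agagegdgcj


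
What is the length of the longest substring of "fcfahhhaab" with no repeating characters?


Input: "fcfahhhaab"
Sliding window (track last position of each char):
  Position 0 ('f'): window [0,0] length 1 -- new best
  Position 1 ('c'): window [0,1] length 2 -- new best
  Position 2 ('f'): repeat (last at 0), move window start to 1
  Position 2 ('f'): window [1,2] length 2
  Position 3 ('a'): window [1,3] length 3 -- new best
  Position 4 ('h'): window [1,4] length 4 -- new best
  Position 5 ('h'): repeat (last at 4), move window start to 5
  Position 5 ('h'): window [5,5] length 1
  Position 6 ('h'): repeat (last at 5), move window start to 6
  Position 6 ('h'): window [6,6] length 1
  Position 7 ('a'): window [6,7] length 2
  Position 8 ('a'): repeat (last at 7), move window start to 8
  Position 8 ('a'): window [8,8] length 1
  Position 9 ('b'): window [8,9] length 2
Longest substring with no repeats: "cfah" with length 4

4


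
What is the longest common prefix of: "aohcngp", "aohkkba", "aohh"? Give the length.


Words: aohcngp, aohkkba, aohh
  Position 0: all 'a' => match
  Position 1: all 'o' => match
  Position 2: all 'h' => match
  Position 3: ('c', 'k', 'h') => mismatch, stop
LCP = "aoh" (length 3)

3


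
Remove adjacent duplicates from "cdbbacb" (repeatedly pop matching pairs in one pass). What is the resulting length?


Input: cdbbacb
Stack-based adjacent duplicate removal:
  Read 'c': push. Stack: c
  Read 'd': push. Stack: cd
  Read 'b': push. Stack: cdb
  Read 'b': matches stack top 'b' => pop. Stack: cd
  Read 'a': push. Stack: cda
  Read 'c': push. Stack: cdac
  Read 'b': push. Stack: cdacb
Final stack: "cdacb" (length 5)

5


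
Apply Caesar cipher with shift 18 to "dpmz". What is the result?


Caesar cipher: shift "dpmz" by 18
  'd' (pos 3) + 18 = pos 21 = 'v'
  'p' (pos 15) + 18 = pos 7 = 'h'
  'm' (pos 12) + 18 = pos 4 = 'e'
  'z' (pos 25) + 18 = pos 17 = 'r'
Result: vher

vher


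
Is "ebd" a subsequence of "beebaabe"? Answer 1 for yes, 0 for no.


Check if "ebd" is a subsequence of "beebaabe"
Greedy scan:
  Position 0 ('b'): no match needed
  Position 1 ('e'): matches sub[0] = 'e'
  Position 2 ('e'): no match needed
  Position 3 ('b'): matches sub[1] = 'b'
  Position 4 ('a'): no match needed
  Position 5 ('a'): no match needed
  Position 6 ('b'): no match needed
  Position 7 ('e'): no match needed
Only matched 2/3 characters => not a subsequence

0


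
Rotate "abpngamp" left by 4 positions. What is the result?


Input: "abpngamp", rotate left by 4
First 4 characters: "abpn"
Remaining characters: "gamp"
Concatenate remaining + first: "gamp" + "abpn" = "gampabpn"

gampabpn


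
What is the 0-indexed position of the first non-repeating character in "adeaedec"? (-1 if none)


Input: adeaedec
Character frequencies:
  'a': 2
  'c': 1
  'd': 2
  'e': 3
Scanning left to right for freq == 1:
  Position 0 ('a'): freq=2, skip
  Position 1 ('d'): freq=2, skip
  Position 2 ('e'): freq=3, skip
  Position 3 ('a'): freq=2, skip
  Position 4 ('e'): freq=3, skip
  Position 5 ('d'): freq=2, skip
  Position 6 ('e'): freq=3, skip
  Position 7 ('c'): unique! => answer = 7

7


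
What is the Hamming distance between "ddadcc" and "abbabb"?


Comparing "ddadcc" and "abbabb" position by position:
  Position 0: 'd' vs 'a' => differ
  Position 1: 'd' vs 'b' => differ
  Position 2: 'a' vs 'b' => differ
  Position 3: 'd' vs 'a' => differ
  Position 4: 'c' vs 'b' => differ
  Position 5: 'c' vs 'b' => differ
Total differences (Hamming distance): 6

6


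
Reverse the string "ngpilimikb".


Input: ngpilimikb
Reading characters right to left:
  Position 9: 'b'
  Position 8: 'k'
  Position 7: 'i'
  Position 6: 'm'
  Position 5: 'i'
  Position 4: 'l'
  Position 3: 'i'
  Position 2: 'p'
  Position 1: 'g'
  Position 0: 'n'
Reversed: bkimilipgn

bkimilipgn


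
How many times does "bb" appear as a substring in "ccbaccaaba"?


Searching for "bb" in "ccbaccaaba"
Scanning each position:
  Position 0: "cc" => no
  Position 1: "cb" => no
  Position 2: "ba" => no
  Position 3: "ac" => no
  Position 4: "cc" => no
  Position 5: "ca" => no
  Position 6: "aa" => no
  Position 7: "ab" => no
  Position 8: "ba" => no
Total occurrences: 0

0


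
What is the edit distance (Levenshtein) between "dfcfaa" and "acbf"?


Computing edit distance: "dfcfaa" -> "acbf"
DP table:
           a    c    b    f
      0    1    2    3    4
  d   1    1    2    3    4
  f   2    2    2    3    3
  c   3    3    2    3    4
  f   4    4    3    3    3
  a   5    4    4    4    4
  a   6    5    5    5    5
Edit distance = dp[6][4] = 5

5


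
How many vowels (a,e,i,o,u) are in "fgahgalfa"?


Input: fgahgalfa
Checking each character:
  'f' at position 0: consonant
  'g' at position 1: consonant
  'a' at position 2: vowel (running total: 1)
  'h' at position 3: consonant
  'g' at position 4: consonant
  'a' at position 5: vowel (running total: 2)
  'l' at position 6: consonant
  'f' at position 7: consonant
  'a' at position 8: vowel (running total: 3)
Total vowels: 3

3


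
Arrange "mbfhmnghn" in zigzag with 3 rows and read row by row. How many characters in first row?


Zigzag "mbfhmnghn" into 3 rows:
Placing characters:
  'm' => row 0
  'b' => row 1
  'f' => row 2
  'h' => row 1
  'm' => row 0
  'n' => row 1
  'g' => row 2
  'h' => row 1
  'n' => row 0
Rows:
  Row 0: "mmn"
  Row 1: "bhnh"
  Row 2: "fg"
First row length: 3

3


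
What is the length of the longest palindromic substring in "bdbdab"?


Input: "bdbdab"
Checking substrings for palindromes:
  [0:3] "bdb" (len 3) => palindrome
  [1:4] "dbd" (len 3) => palindrome
Longest palindromic substring: "bdb" with length 3

3


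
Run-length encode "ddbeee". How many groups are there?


Input: ddbeee
Scanning for consecutive runs:
  Group 1: 'd' x 2 (positions 0-1)
  Group 2: 'b' x 1 (positions 2-2)
  Group 3: 'e' x 3 (positions 3-5)
Total groups: 3

3


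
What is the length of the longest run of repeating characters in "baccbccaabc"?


Input: "baccbccaabc"
Scanning for longest run:
  Position 1 ('a'): new char, reset run to 1
  Position 2 ('c'): new char, reset run to 1
  Position 3 ('c'): continues run of 'c', length=2
  Position 4 ('b'): new char, reset run to 1
  Position 5 ('c'): new char, reset run to 1
  Position 6 ('c'): continues run of 'c', length=2
  Position 7 ('a'): new char, reset run to 1
  Position 8 ('a'): continues run of 'a', length=2
  Position 9 ('b'): new char, reset run to 1
  Position 10 ('c'): new char, reset run to 1
Longest run: 'c' with length 2

2


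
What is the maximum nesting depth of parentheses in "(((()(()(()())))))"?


Input: "(((()(()(()())))))"
Tracking depth:
  Position 0 '(': depth becomes 1
  Position 1 '(': depth becomes 2
  Position 2 '(': depth becomes 3
  Position 3 '(': depth becomes 4
  Position 4 ')': depth becomes 3
  Position 5 '(': depth becomes 4
  Position 6 '(': depth becomes 5
  Position 7 ')': depth becomes 4
  Position 8 '(': depth becomes 5
  Position 9 '(': depth becomes 6
  Position 10 ')': depth becomes 5
  Position 11 '(': depth becomes 6
  Position 12 ')': depth becomes 5
  Position 13 ')': depth becomes 4
  Position 14 ')': depth becomes 3
  Position 15 ')': depth becomes 2
  Position 16 ')': depth becomes 1
  Position 17 ')': depth becomes 0
Maximum depth reached: 6

6


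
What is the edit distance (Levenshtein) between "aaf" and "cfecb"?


Computing edit distance: "aaf" -> "cfecb"
DP table:
           c    f    e    c    b
      0    1    2    3    4    5
  a   1    1    2    3    4    5
  a   2    2    2    3    4    5
  f   3    3    2    3    4    5
Edit distance = dp[3][5] = 5

5


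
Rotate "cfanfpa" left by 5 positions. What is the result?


Input: "cfanfpa", rotate left by 5
First 5 characters: "cfanf"
Remaining characters: "pa"
Concatenate remaining + first: "pa" + "cfanf" = "pacfanf"

pacfanf


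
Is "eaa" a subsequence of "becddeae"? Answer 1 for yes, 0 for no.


Check if "eaa" is a subsequence of "becddeae"
Greedy scan:
  Position 0 ('b'): no match needed
  Position 1 ('e'): matches sub[0] = 'e'
  Position 2 ('c'): no match needed
  Position 3 ('d'): no match needed
  Position 4 ('d'): no match needed
  Position 5 ('e'): no match needed
  Position 6 ('a'): matches sub[1] = 'a'
  Position 7 ('e'): no match needed
Only matched 2/3 characters => not a subsequence

0


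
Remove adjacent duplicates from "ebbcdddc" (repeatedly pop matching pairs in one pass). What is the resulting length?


Input: ebbcdddc
Stack-based adjacent duplicate removal:
  Read 'e': push. Stack: e
  Read 'b': push. Stack: eb
  Read 'b': matches stack top 'b' => pop. Stack: e
  Read 'c': push. Stack: ec
  Read 'd': push. Stack: ecd
  Read 'd': matches stack top 'd' => pop. Stack: ec
  Read 'd': push. Stack: ecd
  Read 'c': push. Stack: ecdc
Final stack: "ecdc" (length 4)

4


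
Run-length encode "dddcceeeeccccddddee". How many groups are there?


Input: dddcceeeeccccddddee
Scanning for consecutive runs:
  Group 1: 'd' x 3 (positions 0-2)
  Group 2: 'c' x 2 (positions 3-4)
  Group 3: 'e' x 4 (positions 5-8)
  Group 4: 'c' x 4 (positions 9-12)
  Group 5: 'd' x 4 (positions 13-16)
  Group 6: 'e' x 2 (positions 17-18)
Total groups: 6

6


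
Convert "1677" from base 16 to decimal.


Input: "1677" in base 16
Positional expansion:
  Digit '1' (value 1) x 16^3 = 4096
  Digit '6' (value 6) x 16^2 = 1536
  Digit '7' (value 7) x 16^1 = 112
  Digit '7' (value 7) x 16^0 = 7
Sum = 5751

5751


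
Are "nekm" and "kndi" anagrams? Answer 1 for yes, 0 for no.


Strings: "nekm", "kndi"
Sorted first:  ekmn
Sorted second: dikn
Differ at position 0: 'e' vs 'd' => not anagrams

0


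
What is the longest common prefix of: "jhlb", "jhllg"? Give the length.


Words: jhlb, jhllg
  Position 0: all 'j' => match
  Position 1: all 'h' => match
  Position 2: all 'l' => match
  Position 3: ('b', 'l') => mismatch, stop
LCP = "jhl" (length 3)

3


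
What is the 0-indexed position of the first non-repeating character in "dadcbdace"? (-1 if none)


Input: dadcbdace
Character frequencies:
  'a': 2
  'b': 1
  'c': 2
  'd': 3
  'e': 1
Scanning left to right for freq == 1:
  Position 0 ('d'): freq=3, skip
  Position 1 ('a'): freq=2, skip
  Position 2 ('d'): freq=3, skip
  Position 3 ('c'): freq=2, skip
  Position 4 ('b'): unique! => answer = 4

4
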